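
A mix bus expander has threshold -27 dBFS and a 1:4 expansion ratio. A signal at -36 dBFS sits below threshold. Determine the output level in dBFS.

-63 dBFS

The input is 9 dB below the -27 dBFS threshold.
A 1:4 expander multiplies undershoot by 4: 9 × 4 = 36 dB below threshold.
Output = -27 − 36 = -63 dBFS.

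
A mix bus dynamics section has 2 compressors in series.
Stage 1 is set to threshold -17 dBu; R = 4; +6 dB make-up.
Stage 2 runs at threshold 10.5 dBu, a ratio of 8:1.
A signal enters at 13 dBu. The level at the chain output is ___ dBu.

Stage 1: overshoot 30 dB → 30/4 = 7.5 dB → -9.5 dBu; +6 dB make-up → -3.5 dBu.
Stage 2: -3.5 dBu ≤ 10.5 dBu, so stage 2 doesn't engage; output -3.5 dBu.

-3.5 dBu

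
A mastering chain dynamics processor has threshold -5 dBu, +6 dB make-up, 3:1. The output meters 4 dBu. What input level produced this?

4 dBu

Before make-up, the level was 4 − 6 = -2 dBu.
The compressed level sits -2 − (-5) = 3 dB over threshold.
Input overshoot = R × output overshoot = 9 dB → input = -5 + 9 = 4 dBu.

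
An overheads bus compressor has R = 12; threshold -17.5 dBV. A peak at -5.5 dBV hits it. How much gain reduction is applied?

Overshoot = -5.5 − (-17.5) = 12 dB.
After 12:1 compression the overshoot becomes 12/12 = 1 dB.
So the signal is attenuated by 12 − 1 = 11 dB.

11 dB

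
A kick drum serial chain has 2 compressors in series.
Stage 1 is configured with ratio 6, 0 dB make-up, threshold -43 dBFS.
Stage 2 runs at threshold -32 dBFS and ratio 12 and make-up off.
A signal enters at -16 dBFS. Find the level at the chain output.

-38.5 dBFS

Stage 1: overshoot 27 dB → 27/6 = 4.5 dB → -38.5 dBFS.
Stage 2: -38.5 dBFS ≤ -32 dBFS, so stage 2 doesn't engage; output -38.5 dBFS.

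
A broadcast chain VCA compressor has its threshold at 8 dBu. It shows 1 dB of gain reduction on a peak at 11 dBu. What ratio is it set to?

1.5:1

Input overshoot = 11 − 8 = 3 dB.
Output overshoot = 3 − 1 = 2 dB.
Ratio = input overshoot / output overshoot = 3 / 2 = 1.5.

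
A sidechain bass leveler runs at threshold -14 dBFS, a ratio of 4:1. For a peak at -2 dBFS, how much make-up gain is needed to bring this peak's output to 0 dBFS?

Overshoot 12 dB → 12/4 = 3 dB after compression, so the compressed level is -14 + 3 = -11 dBFS.
Make-up = target − compressed = 0 − (-11) = 11 dB.

11 dB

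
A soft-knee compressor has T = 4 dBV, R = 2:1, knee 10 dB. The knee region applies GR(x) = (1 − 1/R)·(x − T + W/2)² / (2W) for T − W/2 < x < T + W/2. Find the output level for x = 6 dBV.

x − T + W/2 = 6 − 4 + 5 = 7.
GR = (1 − 1/2) × 7² / 20 = 0.5 × 49 / 20 = 1.225 dB.
Output = 6 − 1.225 = 4.775 dBV.

4.775 dBV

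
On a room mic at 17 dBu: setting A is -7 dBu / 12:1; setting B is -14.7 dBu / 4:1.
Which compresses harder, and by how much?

A: overshoot 24 dB → output overshoot 2 dB → GR 22 dB.
B: overshoot 31.7 dB → output overshoot 7.925 dB → GR 23.775 dB.
Difference: 1.775 dB in favour of B.

B, by 1.775 dB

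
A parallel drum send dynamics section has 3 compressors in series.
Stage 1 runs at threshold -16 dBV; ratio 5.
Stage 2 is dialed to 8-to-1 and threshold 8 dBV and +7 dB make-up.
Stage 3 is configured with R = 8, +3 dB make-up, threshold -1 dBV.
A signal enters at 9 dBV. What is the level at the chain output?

Stage 1: overshoot 25 dB → 25/5 = 5 dB → -11 dBV.
Stage 2: -11 dBV ≤ 8 dBV, so stage 2 doesn't engage; make-up brings it to -4 dBV.
Stage 3: -4 dBV is at or below the -1 dBV threshold — no compression; make-up brings it to -1 dBV.

-1 dBV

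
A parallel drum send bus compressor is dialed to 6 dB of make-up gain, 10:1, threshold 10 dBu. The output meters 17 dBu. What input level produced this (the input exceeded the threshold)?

Before make-up, the level was 17 − 6 = 11 dBu.
Post-compression overshoot = 11 − 10 = 1 dB.
Input overshoot = R × output overshoot = 10 dB → input = 10 + 10 = 20 dBu.

20 dBu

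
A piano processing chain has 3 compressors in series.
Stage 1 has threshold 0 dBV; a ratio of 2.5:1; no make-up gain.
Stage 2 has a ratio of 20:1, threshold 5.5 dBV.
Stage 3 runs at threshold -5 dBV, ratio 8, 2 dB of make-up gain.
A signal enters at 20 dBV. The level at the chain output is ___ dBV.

-1.671875 dBV

Stage 1: overshoot 20 dB → 20/2.5 = 8 dB → 8 dBV.
Stage 2: 2.5 dB above 5.5 dBV, reduced 20:1 to 0.125 dB above → 5.625 dBV.
Stage 3: overshoot 10.625 dB → 10.625/8 = 1.328125 dB → -3.671875 dBV; +2 dB make-up → -1.671875 dBV.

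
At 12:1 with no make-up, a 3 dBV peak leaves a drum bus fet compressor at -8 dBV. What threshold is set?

Let T be the threshold. Output overshoot = (input overshoot)/R, so -8 − T = (3 − T)/12.
12·(-8 − T) = 3 − T → 11·T = -96 − 3 = -99.
T = -99/11 = -9 dBV.

-9 dBV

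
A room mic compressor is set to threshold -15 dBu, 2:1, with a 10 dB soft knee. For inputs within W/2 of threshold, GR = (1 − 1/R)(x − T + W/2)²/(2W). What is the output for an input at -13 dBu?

-14.225 dBu

x − T + W/2 = -13 − (-15) + 5 = 7.
GR = (1 − 1/2) × 7² / 20 = 0.5 × 49 / 20 = 1.225 dB.
Output = -13 − 1.225 = -14.225 dBu.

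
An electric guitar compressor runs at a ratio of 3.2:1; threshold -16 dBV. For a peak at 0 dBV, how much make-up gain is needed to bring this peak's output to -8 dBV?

The peak compresses to -16 + 16/3.2 = -11 dBV.
To reach -8 dBV requires -8 − (-11) = 3 dB of make-up.

3 dB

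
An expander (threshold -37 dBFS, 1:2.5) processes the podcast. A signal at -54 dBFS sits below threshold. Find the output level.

Undershoot = (-37) − (-54) = 17 dB.
At 1:2.5, that expands to 42.5 dB under threshold.
Output = -37 − 42.5 = -79.5 dBFS.

-79.5 dBFS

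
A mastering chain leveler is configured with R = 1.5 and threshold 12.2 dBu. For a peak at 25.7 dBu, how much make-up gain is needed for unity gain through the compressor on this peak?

Overshoot 13.5 dB → 13.5/1.5 = 9 dB after compression, so the compressed level is 12.2 + 9 = 21.2 dBu.
Make-up = target − compressed = 25.7 − 21.2 = 4.5 dB.

4.5 dB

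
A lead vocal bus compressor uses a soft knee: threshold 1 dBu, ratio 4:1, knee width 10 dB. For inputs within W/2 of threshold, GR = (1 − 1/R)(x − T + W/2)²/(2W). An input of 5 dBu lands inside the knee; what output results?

1.9625 dBu

x − T + W/2 = 5 − 1 + 5 = 9.
GR = (1 − 1/4) × 9² / 20 = 0.75 × 81 / 20 = 3.0375 dB.
Output = 5 − 3.0375 = 1.9625 dBu.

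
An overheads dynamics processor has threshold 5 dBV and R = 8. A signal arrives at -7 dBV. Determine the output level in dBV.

-7 dBV is 12 dB below the 5 dBV threshold, so no gain reduction is applied.
Output = input = -7 dBV.

-7 dBV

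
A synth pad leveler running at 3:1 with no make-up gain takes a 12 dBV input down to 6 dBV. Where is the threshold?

3 dBV

Gain reduction = 12 − 6 = 6 dB; output overshoot = GR / (R − 1) = 6 / 2 = 3 dB.
Threshold = output − output overshoot = 6 − 3 = 3 dBV.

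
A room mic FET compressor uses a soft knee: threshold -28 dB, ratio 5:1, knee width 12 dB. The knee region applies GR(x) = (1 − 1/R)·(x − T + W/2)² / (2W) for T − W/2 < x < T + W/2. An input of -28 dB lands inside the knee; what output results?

x − T + W/2 = -28 − (-28) + 6 = 6.
GR = (1 − 1/5) × 6² / 24 = 0.8 × 36 / 24 = 1.2 dB.
Output = -28 − 1.2 = -29.2 dB.

-29.2 dB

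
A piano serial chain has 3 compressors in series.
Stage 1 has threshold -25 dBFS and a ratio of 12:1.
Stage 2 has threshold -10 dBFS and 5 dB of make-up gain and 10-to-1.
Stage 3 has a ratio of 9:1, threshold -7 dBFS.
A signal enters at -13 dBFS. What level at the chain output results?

Stage 1: -13 dBFS is 12 dB over -25 dBFS; at 12:1 that becomes 1 dB over, giving -24 dBFS.
Stage 2: -24 dBFS ≤ -10 dBFS, so stage 2 doesn't engage; make-up brings it to -19 dBFS.
Stage 3: -19 dBFS is at or below the -7 dBFS threshold — no compression; output -19 dBFS.

-19 dBFS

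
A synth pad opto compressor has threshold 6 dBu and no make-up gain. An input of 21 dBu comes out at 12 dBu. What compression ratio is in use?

2.5:1

Input overshoot = 21 − 6 = 15 dB; output overshoot = 12 − 6 = 6 dB.
Ratio = 15 / 6 = 2.5.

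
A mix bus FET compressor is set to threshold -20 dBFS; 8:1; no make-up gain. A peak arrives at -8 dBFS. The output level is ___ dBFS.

-18.5 dBFS

Overshoot: -8 − (-20) = 12 dB.
At 8:1 the overshoot is divided by 8, leaving 1.5 dB above threshold.
That puts the output at -18.5 dBFS.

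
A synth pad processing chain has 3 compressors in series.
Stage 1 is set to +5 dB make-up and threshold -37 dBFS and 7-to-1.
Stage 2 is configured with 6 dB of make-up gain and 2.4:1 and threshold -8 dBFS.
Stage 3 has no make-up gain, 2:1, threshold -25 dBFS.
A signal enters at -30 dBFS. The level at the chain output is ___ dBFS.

-25 dBFS

Stage 1: overshoot 7 dB → 7/7 = 1 dB → -36 dBFS; +5 dB make-up → -31 dBFS.
Stage 2: -31 dBFS is at or below the -8 dBFS threshold — no compression; make-up brings it to -25 dBFS.
Stage 3: below threshold (-25 ≤ -25); passes unchanged; output -25 dBFS.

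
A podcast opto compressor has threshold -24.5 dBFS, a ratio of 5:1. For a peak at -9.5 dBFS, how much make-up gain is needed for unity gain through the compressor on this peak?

Without make-up, output = threshold + overshoot/5 = -24.5 + 3 = -21.5 dBFS.
Gap to target: 12 dB.

12 dB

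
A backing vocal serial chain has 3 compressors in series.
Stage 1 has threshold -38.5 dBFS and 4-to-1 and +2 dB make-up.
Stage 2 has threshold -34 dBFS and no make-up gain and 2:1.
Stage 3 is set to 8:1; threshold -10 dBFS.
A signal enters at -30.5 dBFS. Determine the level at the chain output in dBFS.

-34.5 dBFS

Stage 1: overshoot 8 dB → 8/4 = 2 dB → -36.5 dBFS; +2 dB make-up → -34.5 dBFS.
Stage 2: below threshold (-34.5 ≤ -34); passes unchanged; output -34.5 dBFS.
Stage 3: -34.5 dBFS is at or below the -10 dBFS threshold — no compression; output -34.5 dBFS.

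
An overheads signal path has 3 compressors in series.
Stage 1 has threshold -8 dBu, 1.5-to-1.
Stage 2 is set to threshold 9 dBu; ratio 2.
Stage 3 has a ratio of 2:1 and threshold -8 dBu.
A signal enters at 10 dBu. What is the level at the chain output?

Stage 1: 10 dBu is 18 dB over -8 dBu; at 1.5:1 that becomes 12 dB over, giving 4 dBu.
Stage 2: 4 dBu is at or below the 9 dBu threshold — no compression; output 4 dBu.
Stage 3: 4 dBu is 12 dB over -8 dBu; at 2:1 that becomes 6 dB over, giving -2 dBu.

-2 dBu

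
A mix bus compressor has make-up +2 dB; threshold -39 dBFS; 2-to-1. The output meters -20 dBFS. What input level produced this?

-5 dBFS

Before make-up, the level was -20 − 2 = -22 dBFS.
The compressed level sits -22 − (-39) = 17 dB over threshold.
Input overshoot = R × output overshoot = 34 dB → input = -39 + 34 = -5 dBFS.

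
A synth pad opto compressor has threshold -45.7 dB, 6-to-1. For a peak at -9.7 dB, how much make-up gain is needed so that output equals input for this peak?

Without make-up, output = threshold + overshoot/6 = -45.7 + 6 = -39.7 dB.
Gap to target: 30 dB.

30 dB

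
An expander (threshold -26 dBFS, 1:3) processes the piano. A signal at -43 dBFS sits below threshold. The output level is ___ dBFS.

-77 dBFS

The input is 17 dB below the -26 dBFS threshold.
A 1:3 expander multiplies undershoot by 3: 17 × 3 = 51 dB below threshold.
Output = -26 − 51 = -77 dBFS.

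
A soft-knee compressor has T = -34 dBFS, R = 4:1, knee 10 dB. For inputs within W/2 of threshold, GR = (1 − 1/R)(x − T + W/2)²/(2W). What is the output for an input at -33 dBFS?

x − T + W/2 = -33 − (-34) + 5 = 6.
GR = (1 − 1/4) × 6² / 20 = 0.75 × 36 / 20 = 1.35 dB.
Output = -33 − 1.35 = -34.35 dBFS.

-34.35 dBFS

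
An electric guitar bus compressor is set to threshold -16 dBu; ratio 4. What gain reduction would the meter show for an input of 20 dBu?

27 dB

The signal is 36 dB above threshold.
At 4:1, output sits 36/4 = 9 dB above threshold.
Gain reduction = 36 − 9 = 27 dB.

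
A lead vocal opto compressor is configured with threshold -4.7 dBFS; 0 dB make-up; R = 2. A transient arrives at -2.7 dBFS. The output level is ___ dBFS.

The input is 2 dB above the -4.7 dBFS threshold.
At 2:1 the overshoot is divided by 2, leaving 1 dB above threshold.
So the level is -4.7 + 1 = -3.7 dBFS.

-3.7 dBFS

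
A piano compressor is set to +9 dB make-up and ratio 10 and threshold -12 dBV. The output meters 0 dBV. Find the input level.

18 dBV

Remove make-up: 0 − 9 = -9 dBV.
That's 3 dB above the -12 dBV threshold.
Input overshoot = R × output overshoot = 30 dB → input = -12 + 30 = 18 dBV.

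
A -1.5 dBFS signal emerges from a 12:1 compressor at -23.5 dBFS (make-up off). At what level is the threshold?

-25.5 dBFS

Input is 24 dB above T (since output overshoot × R = input overshoot: (-23.5 − T)·12 = -1.5 − T gives T = -25.5 dBFS).
Check: -25.5 + (-1.5 − (-25.5))/12 = -25.5 + 2 = -23.5 dBFS. ✓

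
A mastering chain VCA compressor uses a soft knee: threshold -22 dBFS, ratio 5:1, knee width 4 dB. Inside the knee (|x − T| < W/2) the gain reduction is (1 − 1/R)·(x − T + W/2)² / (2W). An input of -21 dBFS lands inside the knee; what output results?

-21.9 dBFS

x − T + W/2 = -21 − (-22) + 2 = 3.
GR = (1 − 1/5) × 3² / 8 = 0.8 × 9 / 8 = 0.9 dB.
Output = -21 − 0.9 = -21.9 dBFS.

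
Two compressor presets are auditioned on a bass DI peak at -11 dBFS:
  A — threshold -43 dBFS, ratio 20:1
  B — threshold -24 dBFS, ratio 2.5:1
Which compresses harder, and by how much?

A, by 22.6 dB

A: GR = 32 − 32/20 = 30.4 dB.
B: GR = 13 − 13/2.5 = 7.8 dB.
Difference: 22.6 dB in favour of A.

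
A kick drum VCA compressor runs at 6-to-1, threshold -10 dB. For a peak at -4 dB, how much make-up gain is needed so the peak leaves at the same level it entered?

Overshoot 6 dB → 6/6 = 1 dB after compression, so the compressed level is -10 + 1 = -9 dB.
Make-up = target − compressed = -4 − (-9) = 5 dB.

5 dB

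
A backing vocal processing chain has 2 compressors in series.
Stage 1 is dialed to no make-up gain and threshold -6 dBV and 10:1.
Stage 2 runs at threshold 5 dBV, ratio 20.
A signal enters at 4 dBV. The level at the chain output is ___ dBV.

-5 dBV

Stage 1: 4 dBV is 10 dB over -6 dBV; at 10:1 that becomes 1 dB over, giving -5 dBV.
Stage 2: -5 dBV ≤ 5 dBV, so stage 2 doesn't engage; output -5 dBV.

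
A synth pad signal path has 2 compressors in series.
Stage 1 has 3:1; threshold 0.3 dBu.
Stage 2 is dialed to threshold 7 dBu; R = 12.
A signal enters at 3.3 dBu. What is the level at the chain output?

Stage 1: overshoot 3 dB → 3/3 = 1 dB → 1.3 dBu.
Stage 2: 1.3 dBu is at or below the 7 dBu threshold — no compression; output 1.3 dBu.

1.3 dBu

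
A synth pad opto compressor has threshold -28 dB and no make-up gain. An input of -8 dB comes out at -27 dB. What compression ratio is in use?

20:1

Input overshoot = -8 − (-28) = 20 dB; output overshoot = -27 − (-28) = 1 dB.
Ratio = 20 / 1 = 20.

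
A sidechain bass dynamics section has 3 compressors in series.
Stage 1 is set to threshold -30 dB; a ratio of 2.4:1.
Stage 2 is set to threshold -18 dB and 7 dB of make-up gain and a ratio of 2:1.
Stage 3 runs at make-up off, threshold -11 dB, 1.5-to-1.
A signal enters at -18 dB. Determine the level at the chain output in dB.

-18 dB

Stage 1: overshoot 12 dB → 12/2.4 = 5 dB → -25 dB.
Stage 2: -25 dB ≤ -18 dB, so stage 2 doesn't engage; make-up brings it to -18 dB.
Stage 3: below threshold (-18 ≤ -11); passes unchanged; output -18 dB.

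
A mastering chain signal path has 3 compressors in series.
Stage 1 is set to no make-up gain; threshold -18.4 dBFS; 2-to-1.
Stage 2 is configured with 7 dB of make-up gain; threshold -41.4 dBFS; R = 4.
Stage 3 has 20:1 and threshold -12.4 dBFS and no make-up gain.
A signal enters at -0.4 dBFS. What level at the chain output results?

-26.4 dBFS

Stage 1: overshoot 18 dB → 18/2 = 9 dB → -9.4 dBFS.
Stage 2: 32 dB above -41.4 dBFS, reduced 4:1 to 8 dB above → -33.4 dBFS; +7 dB make-up → -26.4 dBFS.
Stage 3: -26.4 dBFS is at or below the -12.4 dBFS threshold — no compression; output -26.4 dBFS.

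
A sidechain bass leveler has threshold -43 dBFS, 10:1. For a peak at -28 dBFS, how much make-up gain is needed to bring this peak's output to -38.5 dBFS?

3 dB

Without make-up, output = threshold + overshoot/10 = -43 + 1.5 = -41.5 dBFS.
Gap to target: 3 dB.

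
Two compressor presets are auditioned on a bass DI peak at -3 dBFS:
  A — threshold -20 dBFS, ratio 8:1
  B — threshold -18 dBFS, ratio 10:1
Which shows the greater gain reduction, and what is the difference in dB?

A: 17 dB over, compressed to 2.125 dB over, so 14.875 dB of GR.
B: 15 dB over, compressed to 1.5 dB over, so 13.5 dB of GR.
Difference: 1.375 dB in favour of A.

A, by 1.375 dB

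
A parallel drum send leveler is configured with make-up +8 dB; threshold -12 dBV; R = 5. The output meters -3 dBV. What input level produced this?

Stripping the +8 dB make-up gives -11 dBV at the gain stage.
Post-compression overshoot = -11 − (-12) = 1 dB.
Before 5:1 compression the overshoot was 1 × 5 = 5 dB, so input = -12 + 5 = -7 dBV.

-7 dBV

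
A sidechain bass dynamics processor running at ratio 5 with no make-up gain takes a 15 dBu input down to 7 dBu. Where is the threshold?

Gain reduction = 15 − 7 = 8 dB; output overshoot = GR / (R − 1) = 8 / 4 = 2 dB.
Threshold = output − output overshoot = 7 − 2 = 5 dBu.

5 dBu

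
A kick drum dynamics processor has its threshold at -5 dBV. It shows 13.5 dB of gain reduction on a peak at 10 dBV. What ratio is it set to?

10:1

Input overshoot = 10 − (-5) = 15 dB.
Output overshoot = 15 − 13.5 = 1.5 dB.
Ratio = input overshoot / output overshoot = 15 / 1.5 = 10.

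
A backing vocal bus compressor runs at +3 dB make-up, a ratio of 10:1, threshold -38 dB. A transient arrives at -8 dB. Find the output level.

-8 dB sits 30 dB over threshold.
The 30 dB excess becomes 3 dB after 10:1 reduction.
Output = -38 + 3 = -35 dB; make-up adds 3 dB, giving -32 dB.

-32 dB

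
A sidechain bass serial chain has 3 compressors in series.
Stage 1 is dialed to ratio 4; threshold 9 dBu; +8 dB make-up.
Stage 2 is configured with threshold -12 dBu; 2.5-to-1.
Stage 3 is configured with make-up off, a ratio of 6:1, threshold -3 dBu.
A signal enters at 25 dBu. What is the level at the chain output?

-2.3 dBu

Stage 1: 25 dBu is 16 dB over 9 dBu; at 4:1 that becomes 4 dB over, giving 13 dBu; +8 dB make-up → 21 dBu.
Stage 2: 21 dBu is 33 dB over -12 dBu; at 2.5:1 that becomes 13.2 dB over, giving 1.2 dBu.
Stage 3: 4.2 dB above -3 dBu, reduced 6:1 to 0.7 dB above → -2.3 dBu.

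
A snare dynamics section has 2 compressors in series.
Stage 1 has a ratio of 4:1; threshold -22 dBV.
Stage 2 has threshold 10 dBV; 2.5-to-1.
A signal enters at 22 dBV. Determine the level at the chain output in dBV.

-11 dBV

Stage 1: 22 dBV is 44 dB over -22 dBV; at 4:1 that becomes 11 dB over, giving -11 dBV.
Stage 2: below threshold (-11 ≤ 10); passes unchanged; output -11 dBV.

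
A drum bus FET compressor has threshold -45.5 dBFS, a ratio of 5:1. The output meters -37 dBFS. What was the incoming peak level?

That's 8.5 dB above the -45.5 dBFS threshold.
Before 5:1 compression the overshoot was 8.5 × 5 = 42.5 dB, so input = -45.5 + 42.5 = -3 dBFS.

-3 dBFS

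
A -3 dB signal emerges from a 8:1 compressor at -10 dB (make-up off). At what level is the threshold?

Let T be the threshold. Output overshoot = (input overshoot)/R, so -10 − T = (-3 − T)/8.
8·(-10 − T) = -3 − T → 7·T = -80 − (-3) = -77.
T = -77/7 = -11 dB.

-11 dB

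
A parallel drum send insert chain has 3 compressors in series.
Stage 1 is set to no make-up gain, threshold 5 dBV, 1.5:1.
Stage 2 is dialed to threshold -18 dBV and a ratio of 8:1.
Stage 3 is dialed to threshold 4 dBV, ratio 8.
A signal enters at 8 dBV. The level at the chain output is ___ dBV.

-14.875 dBV

Stage 1: overshoot 3 dB → 3/1.5 = 2 dB → 7 dBV.
Stage 2: overshoot 25 dB → 25/8 = 3.125 dB → -14.875 dBV.
Stage 3: -14.875 dBV ≤ 4 dBV, so stage 3 doesn't engage; output -14.875 dBV.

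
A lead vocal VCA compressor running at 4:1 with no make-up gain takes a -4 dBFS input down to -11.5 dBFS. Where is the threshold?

-14 dBFS

Let T be the threshold. Output overshoot = (input overshoot)/R, so -11.5 − T = (-4 − T)/4.
4·(-11.5 − T) = -4 − T → 3·T = -46 − (-4) = -42.
T = -42/3 = -14 dBFS.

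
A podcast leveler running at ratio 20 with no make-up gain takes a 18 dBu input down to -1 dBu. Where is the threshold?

-2 dBu

Let T be the threshold. Output overshoot = (input overshoot)/R, so -1 − T = (18 − T)/20.
20·(-1 − T) = 18 − T → 19·T = -20 − 18 = -38.
T = -38/19 = -2 dBu.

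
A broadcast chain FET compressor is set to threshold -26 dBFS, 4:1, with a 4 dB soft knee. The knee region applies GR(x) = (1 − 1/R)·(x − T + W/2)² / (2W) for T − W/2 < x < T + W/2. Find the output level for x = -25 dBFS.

-25.84375 dBFS

x − T + W/2 = -25 − (-26) + 2 = 3.
GR = (1 − 1/4) × 3² / 8 = 0.75 × 9 / 8 = 0.84375 dB.
Output = -25 − 0.84375 = -25.84375 dBFS.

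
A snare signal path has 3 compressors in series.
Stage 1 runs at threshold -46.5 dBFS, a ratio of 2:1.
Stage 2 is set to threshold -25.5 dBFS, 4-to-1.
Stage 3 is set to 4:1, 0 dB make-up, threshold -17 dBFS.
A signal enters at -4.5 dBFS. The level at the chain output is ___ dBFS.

Stage 1: 42 dB above -46.5 dBFS, reduced 2:1 to 21 dB above → -25.5 dBFS.
Stage 2: below threshold (-25.5 ≤ -25.5); passes unchanged; output -25.5 dBFS.
Stage 3: -25.5 dBFS ≤ -17 dBFS, so stage 3 doesn't engage; output -25.5 dBFS.

-25.5 dBFS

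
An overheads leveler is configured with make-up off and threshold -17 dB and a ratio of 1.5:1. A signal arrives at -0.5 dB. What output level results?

The input is 16.5 dB above the -17 dB threshold.
At 1.5:1 the overshoot is divided by 1.5, leaving 11 dB above threshold.
That puts the output at -6 dB.

-6 dB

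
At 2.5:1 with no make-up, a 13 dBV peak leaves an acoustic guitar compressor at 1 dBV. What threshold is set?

-7 dBV

Let T be the threshold. Output overshoot = (input overshoot)/R, so 1 − T = (13 − T)/2.5.
2.5·(1 − T) = 13 − T → 1.5·T = 2.5 − 13 = -10.5.
T = -10.5/1.5 = -7 dBV.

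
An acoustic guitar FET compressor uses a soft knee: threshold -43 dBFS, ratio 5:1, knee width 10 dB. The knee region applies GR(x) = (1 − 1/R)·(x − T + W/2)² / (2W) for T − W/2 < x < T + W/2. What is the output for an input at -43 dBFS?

x − T + W/2 = -43 − (-43) + 5 = 5.
GR = (1 − 1/5) × 5² / 20 = 0.8 × 25 / 20 = 1 dB.
Output = -43 − 1 = -44 dBFS.

-44 dBFS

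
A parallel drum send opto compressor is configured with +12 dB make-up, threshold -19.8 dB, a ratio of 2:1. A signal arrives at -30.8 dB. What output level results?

-30.8 dB is 11 dB below the -19.8 dB threshold, so no gain reduction is applied.
Make-up gain adds 12 dB: -30.8 + 12 = -18.8 dB.

-18.8 dB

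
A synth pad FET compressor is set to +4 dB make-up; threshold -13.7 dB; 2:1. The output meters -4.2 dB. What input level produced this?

Remove make-up: -4.2 − 4 = -8.2 dB.
Post-compression overshoot = -8.2 − (-13.7) = 5.5 dB.
Input overshoot = R × output overshoot = 11 dB → input = -13.7 + 11 = -2.7 dB.

-2.7 dB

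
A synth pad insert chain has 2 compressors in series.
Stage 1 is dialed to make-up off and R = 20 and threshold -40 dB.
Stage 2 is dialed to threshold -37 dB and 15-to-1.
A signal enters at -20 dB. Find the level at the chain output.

Stage 1: overshoot 20 dB → 20/20 = 1 dB → -39 dB.
Stage 2: below threshold (-39 ≤ -37); passes unchanged; output -39 dB.

-39 dB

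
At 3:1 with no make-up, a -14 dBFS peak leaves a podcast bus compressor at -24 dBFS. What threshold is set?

Input is 15 dB above T (since output overshoot × R = input overshoot: (-24 − T)·3 = -14 − T gives T = -29 dBFS).
Check: -29 + (-14 − (-29))/3 = -29 + 5 = -24 dBFS. ✓

-29 dBFS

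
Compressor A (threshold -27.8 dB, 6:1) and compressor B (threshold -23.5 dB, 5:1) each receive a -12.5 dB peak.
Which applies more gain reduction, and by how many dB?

A: GR = 15.3 − 15.3/6 = 12.75 dB.
B: GR = 11 − 11/5 = 8.8 dB.
A applies 3.95 dB more gain reduction.

A, by 3.95 dB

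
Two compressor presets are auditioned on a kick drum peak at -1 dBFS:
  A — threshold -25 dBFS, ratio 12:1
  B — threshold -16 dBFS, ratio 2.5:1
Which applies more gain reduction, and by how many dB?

A, by 13 dB

A: 24 dB over, compressed to 2 dB over, so 22 dB of GR.
B: 15 dB over, compressed to 6 dB over, so 9 dB of GR.
A applies 13 dB more gain reduction.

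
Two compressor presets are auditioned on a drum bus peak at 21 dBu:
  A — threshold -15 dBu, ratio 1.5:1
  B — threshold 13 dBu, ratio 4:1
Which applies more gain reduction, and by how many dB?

A, by 6 dB

A: 36 dB over, compressed to 24 dB over, so 12 dB of GR.
B: 8 dB over, compressed to 2 dB over, so 6 dB of GR.
Difference: 6 dB in favour of A.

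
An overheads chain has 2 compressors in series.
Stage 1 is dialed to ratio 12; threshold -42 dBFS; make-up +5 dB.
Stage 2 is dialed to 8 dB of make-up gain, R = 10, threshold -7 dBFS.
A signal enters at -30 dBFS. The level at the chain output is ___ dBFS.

Stage 1: overshoot 12 dB → 12/12 = 1 dB → -41 dBFS; +5 dB make-up → -36 dBFS.
Stage 2: -36 dBFS is at or below the -7 dBFS threshold — no compression; make-up brings it to -28 dBFS.

-28 dBFS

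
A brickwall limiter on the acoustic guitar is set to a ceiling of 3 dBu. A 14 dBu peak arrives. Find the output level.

3 dBu

At ∞:1, everything above 3 dBu is held at the ceiling.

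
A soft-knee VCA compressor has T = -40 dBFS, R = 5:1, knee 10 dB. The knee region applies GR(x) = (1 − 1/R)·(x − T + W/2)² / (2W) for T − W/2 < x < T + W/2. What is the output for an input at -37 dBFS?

x − T + W/2 = -37 − (-40) + 5 = 8.
GR = (1 − 1/5) × 8² / 20 = 0.8 × 64 / 20 = 2.56 dB.
Output = -37 − 2.56 = -39.56 dBFS.

-39.56 dBFS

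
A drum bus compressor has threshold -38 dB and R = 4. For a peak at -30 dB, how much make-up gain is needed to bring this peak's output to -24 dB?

The peak compresses to -38 + 8/4 = -36 dB.
To reach -24 dB requires -24 − (-36) = 12 dB of make-up.

12 dB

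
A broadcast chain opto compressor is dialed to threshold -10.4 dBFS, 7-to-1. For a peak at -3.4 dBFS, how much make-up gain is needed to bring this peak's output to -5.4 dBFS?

4 dB

The peak compresses to -10.4 + 7/7 = -9.4 dBFS.
To reach -5.4 dBFS requires -5.4 − (-9.4) = 4 dB of make-up.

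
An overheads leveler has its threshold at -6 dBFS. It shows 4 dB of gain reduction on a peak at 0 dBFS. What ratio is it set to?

3:1

Input overshoot = 0 − (-6) = 6 dB.
Output overshoot = 6 − 4 = 2 dB.
Ratio = input overshoot / output overshoot = 6 / 2 = 3.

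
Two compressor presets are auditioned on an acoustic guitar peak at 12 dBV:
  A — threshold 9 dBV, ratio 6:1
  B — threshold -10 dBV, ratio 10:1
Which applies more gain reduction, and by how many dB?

A: GR = 3 − 3/6 = 2.5 dB.
B: GR = 22 − 22/10 = 19.8 dB.
Difference: 17.3 dB in favour of B.

B, by 17.3 dB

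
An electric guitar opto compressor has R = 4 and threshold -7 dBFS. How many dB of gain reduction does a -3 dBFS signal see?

3 dB

Overshoot = -3 − (-7) = 4 dB.
After 4:1 compression the overshoot becomes 4/4 = 1 dB.
So the signal is attenuated by 4 − 1 = 3 dB.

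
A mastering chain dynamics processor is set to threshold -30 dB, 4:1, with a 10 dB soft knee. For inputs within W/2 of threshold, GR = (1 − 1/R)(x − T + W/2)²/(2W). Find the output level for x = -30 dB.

-30.9375 dB

x − T + W/2 = -30 − (-30) + 5 = 5.
GR = (1 − 1/4) × 5² / 20 = 0.75 × 25 / 20 = 0.9375 dB.
Output = -30 − 0.9375 = -30.9375 dB.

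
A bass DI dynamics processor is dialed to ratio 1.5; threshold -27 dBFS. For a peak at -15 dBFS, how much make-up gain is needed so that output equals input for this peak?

Overshoot 12 dB → 12/1.5 = 8 dB after compression, so the compressed level is -27 + 8 = -19 dBFS.
Make-up = target − compressed = -15 − (-19) = 4 dB.

4 dB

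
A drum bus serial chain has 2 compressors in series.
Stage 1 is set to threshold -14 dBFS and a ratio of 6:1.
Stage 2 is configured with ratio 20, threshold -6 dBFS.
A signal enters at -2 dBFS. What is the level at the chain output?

Stage 1: overshoot 12 dB → 12/6 = 2 dB → -12 dBFS.
Stage 2: -12 dBFS is at or below the -6 dBFS threshold — no compression; output -12 dBFS.

-12 dBFS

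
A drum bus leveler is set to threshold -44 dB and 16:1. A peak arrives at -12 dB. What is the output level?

-42 dB

-12 dB sits 32 dB over threshold.
At 16:1 the overshoot is divided by 16, leaving 2 dB above threshold.
That puts the output at -42 dB.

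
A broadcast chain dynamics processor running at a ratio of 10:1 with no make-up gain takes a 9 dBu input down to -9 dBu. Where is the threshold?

-11 dBu

Gain reduction = 9 − (-9) = 18 dB; output overshoot = GR / (R − 1) = 18 / 9 = 2 dB.
Threshold = output − output overshoot = -9 − 2 = -11 dBu.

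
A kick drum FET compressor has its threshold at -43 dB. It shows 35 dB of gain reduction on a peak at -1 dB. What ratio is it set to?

Input overshoot = -1 − (-43) = 42 dB.
Output overshoot = 42 − 35 = 7 dB.
Ratio = input overshoot / output overshoot = 42 / 7 = 6.

6:1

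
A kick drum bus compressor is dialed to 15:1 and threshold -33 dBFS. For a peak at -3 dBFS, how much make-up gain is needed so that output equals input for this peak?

28 dB

Without make-up, output = threshold + overshoot/15 = -33 + 2 = -31 dBFS.
Gap to target: 28 dB.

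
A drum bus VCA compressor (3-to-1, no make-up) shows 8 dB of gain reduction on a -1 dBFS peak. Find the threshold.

Let T be the threshold. Output overshoot = (input overshoot)/R, so -9 − T = (-1 − T)/3.
3·(-9 − T) = -1 − T → 2·T = -27 − (-1) = -26.
T = -26/2 = -13 dBFS.

-13 dBFS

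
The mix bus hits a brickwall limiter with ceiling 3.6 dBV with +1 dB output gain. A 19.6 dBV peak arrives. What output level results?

At ∞:1, everything above 3.6 dBV is held at the ceiling.
Output gain then adds 1 dB: 3.6 + 1 = 4.6 dBV.

4.6 dBV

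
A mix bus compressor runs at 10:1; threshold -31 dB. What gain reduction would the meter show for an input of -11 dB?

18 dB

The signal is 20 dB above threshold.
After 10:1 compression the overshoot becomes 20/10 = 2 dB.
So the signal is attenuated by 20 − 2 = 18 dB.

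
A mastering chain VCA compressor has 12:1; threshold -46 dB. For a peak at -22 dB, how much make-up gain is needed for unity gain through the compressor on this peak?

22 dB

The peak compresses to -46 + 24/12 = -44 dB.
To reach -22 dB requires -22 − (-44) = 22 dB of make-up.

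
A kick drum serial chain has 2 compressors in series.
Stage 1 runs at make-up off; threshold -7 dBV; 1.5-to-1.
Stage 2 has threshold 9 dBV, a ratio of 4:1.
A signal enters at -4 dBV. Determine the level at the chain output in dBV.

Stage 1: 3 dB above -7 dBV, reduced 1.5:1 to 2 dB above → -5 dBV.
Stage 2: below threshold (-5 ≤ 9); passes unchanged; output -5 dBV.

-5 dBV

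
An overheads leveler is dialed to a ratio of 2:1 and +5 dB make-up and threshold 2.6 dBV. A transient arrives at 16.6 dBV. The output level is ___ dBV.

The input is 14 dB above the 2.6 dBV threshold.
At 2:1 the overshoot is divided by 2, leaving 7 dB above threshold.
So the level is 2.6 + 7 = 9.6 dBV; make-up adds 5 dB, giving 14.6 dBV.

14.6 dBV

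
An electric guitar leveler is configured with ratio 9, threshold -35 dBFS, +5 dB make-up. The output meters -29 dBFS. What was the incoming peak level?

Remove make-up: -29 − 5 = -34 dBFS.
Post-compression overshoot = -34 − (-35) = 1 dB.
Input overshoot = R × output overshoot = 9 dB → input = -35 + 9 = -26 dBFS.

-26 dBFS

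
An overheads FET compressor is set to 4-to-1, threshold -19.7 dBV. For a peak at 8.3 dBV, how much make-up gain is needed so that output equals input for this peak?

21 dB

Without make-up, output = threshold + overshoot/4 = -19.7 + 7 = -12.7 dBV.
Gap to target: 21 dB.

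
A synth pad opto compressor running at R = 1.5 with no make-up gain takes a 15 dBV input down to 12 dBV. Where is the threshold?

Gain reduction = 15 − 12 = 3 dB; output overshoot = GR / (R − 1) = 3 / 0.5 = 6 dB.
Threshold = output − output overshoot = 12 − 6 = 6 dBV.

6 dBV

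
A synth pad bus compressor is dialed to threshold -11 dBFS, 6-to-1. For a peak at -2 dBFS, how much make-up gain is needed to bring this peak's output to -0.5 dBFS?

9 dB

The peak compresses to -11 + 9/6 = -9.5 dBFS.
To reach -0.5 dBFS requires -0.5 − (-9.5) = 9 dB of make-up.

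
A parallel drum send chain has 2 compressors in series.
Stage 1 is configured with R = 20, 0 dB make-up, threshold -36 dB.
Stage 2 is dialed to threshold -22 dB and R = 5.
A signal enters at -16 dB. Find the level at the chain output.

Stage 1: -16 dB is 20 dB over -36 dB; at 20:1 that becomes 1 dB over, giving -35 dB.
Stage 2: -35 dB is at or below the -22 dB threshold — no compression; output -35 dB.

-35 dB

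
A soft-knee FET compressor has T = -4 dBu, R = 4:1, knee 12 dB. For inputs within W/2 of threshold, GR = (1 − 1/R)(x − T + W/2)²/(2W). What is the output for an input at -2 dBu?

x − T + W/2 = -2 − (-4) + 6 = 8.
GR = (1 − 1/4) × 8² / 24 = 0.75 × 64 / 24 = 2 dB.
Output = -2 − 2 = -4 dBu.

-4 dBu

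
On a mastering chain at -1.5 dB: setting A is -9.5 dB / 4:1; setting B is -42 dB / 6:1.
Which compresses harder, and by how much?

B, by 27.75 dB

A: GR = 8 − 8/4 = 6 dB.
B: GR = 40.5 − 40.5/6 = 33.75 dB.
B applies 27.75 dB more gain reduction.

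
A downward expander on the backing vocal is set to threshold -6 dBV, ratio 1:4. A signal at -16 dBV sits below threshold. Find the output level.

-46 dBV

Undershoot = (-6) − (-16) = 10 dB.
At 1:4, that expands to 40 dB under threshold.
Output = -6 − 40 = -46 dBV.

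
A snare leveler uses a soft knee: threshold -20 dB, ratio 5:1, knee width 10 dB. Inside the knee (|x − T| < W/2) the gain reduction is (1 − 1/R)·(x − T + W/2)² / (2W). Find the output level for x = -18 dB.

x − T + W/2 = -18 − (-20) + 5 = 7.
GR = (1 − 1/5) × 7² / 20 = 0.8 × 49 / 20 = 1.96 dB.
Output = -18 − 1.96 = -19.96 dB.

-19.96 dB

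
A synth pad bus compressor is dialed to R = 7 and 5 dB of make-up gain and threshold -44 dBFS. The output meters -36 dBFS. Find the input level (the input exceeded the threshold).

-23 dBFS

Remove make-up: -36 − 5 = -41 dBFS.
That's 3 dB above the -44 dBFS threshold.
Undo the ratio: input overshoot = 3 × 7 = 21 dB, giving input = -23 dBFS.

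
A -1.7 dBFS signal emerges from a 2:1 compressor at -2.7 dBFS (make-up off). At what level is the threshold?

Input is 2 dB above T (since output overshoot × R = input overshoot: (-2.7 − T)·2 = -1.7 − T gives T = -3.7 dBFS).
Check: -3.7 + (-1.7 − (-3.7))/2 = -3.7 + 1 = -2.7 dBFS. ✓

-3.7 dBFS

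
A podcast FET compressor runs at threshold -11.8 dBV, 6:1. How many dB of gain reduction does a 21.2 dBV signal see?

27.5 dB

Overshoot = 21.2 − (-11.8) = 33 dB.
At 6:1, output sits 33/6 = 5.5 dB above threshold.
So the signal is attenuated by 33 − 5.5 = 27.5 dB.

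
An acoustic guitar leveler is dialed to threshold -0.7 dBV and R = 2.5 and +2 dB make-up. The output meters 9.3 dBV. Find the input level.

19.3 dBV

Stripping the +2 dB make-up gives 7.3 dBV at the gain stage.
Post-compression overshoot = 7.3 − (-0.7) = 8 dB.
Undo the ratio: input overshoot = 8 × 2.5 = 20 dB, giving input = 19.3 dBV.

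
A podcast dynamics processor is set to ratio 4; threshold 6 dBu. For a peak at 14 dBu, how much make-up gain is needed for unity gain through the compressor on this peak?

The peak compresses to 6 + 8/4 = 8 dBu.
To reach 14 dBu requires 14 − 8 = 6 dB of make-up.

6 dB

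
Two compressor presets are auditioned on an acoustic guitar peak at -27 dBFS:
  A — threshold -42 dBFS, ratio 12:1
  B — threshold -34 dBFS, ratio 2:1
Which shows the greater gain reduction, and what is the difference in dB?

A, by 10.25 dB

A: overshoot 15 dB → output overshoot 1.25 dB → GR 13.75 dB.
B: overshoot 7 dB → output overshoot 3.5 dB → GR 3.5 dB.
A reduces 10.25 dB more.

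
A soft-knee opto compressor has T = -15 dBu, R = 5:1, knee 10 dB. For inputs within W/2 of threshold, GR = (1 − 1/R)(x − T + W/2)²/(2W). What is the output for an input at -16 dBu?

x − T + W/2 = -16 − (-15) + 5 = 4.
GR = (1 − 1/5) × 4² / 20 = 0.8 × 16 / 20 = 0.64 dB.
Output = -16 − 0.64 = -16.64 dBu.

-16.64 dBu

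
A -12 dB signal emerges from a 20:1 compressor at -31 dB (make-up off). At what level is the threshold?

-32 dB

Input is 20 dB above T (since output overshoot × R = input overshoot: (-31 − T)·20 = -12 − T gives T = -32 dB).
Check: -32 + (-12 − (-32))/20 = -32 + 1 = -31 dB. ✓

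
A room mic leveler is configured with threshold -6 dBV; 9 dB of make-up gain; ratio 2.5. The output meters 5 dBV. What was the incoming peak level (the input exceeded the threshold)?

-1 dBV

Stripping the +9 dB make-up gives -4 dBV at the gain stage.
That's 2 dB above the -6 dBV threshold.
Before 2.5:1 compression the overshoot was 2 × 2.5 = 5 dB, so input = -6 + 5 = -1 dBV.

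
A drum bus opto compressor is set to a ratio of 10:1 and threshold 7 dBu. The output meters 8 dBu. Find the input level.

The compressed level sits 8 − 7 = 1 dB over threshold.
Undo the ratio: input overshoot = 1 × 10 = 10 dB, giving input = 17 dBu.

17 dBu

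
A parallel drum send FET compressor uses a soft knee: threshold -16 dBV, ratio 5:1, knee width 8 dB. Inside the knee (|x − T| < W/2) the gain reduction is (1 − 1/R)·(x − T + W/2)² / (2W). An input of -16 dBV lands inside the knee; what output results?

x − T + W/2 = -16 − (-16) + 4 = 4.
GR = (1 − 1/5) × 4² / 16 = 0.8 × 16 / 16 = 0.8 dB.
Output = -16 − 0.8 = -16.8 dBV.

-16.8 dBV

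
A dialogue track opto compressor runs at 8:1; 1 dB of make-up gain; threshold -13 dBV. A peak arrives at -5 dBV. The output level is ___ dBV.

The input is 8 dB above the -13 dBV threshold.
At 8:1 the overshoot is divided by 8, leaving 1 dB above threshold.
That puts the output at -12 dBV; make-up adds 1 dB, giving -11 dBV.

-11 dBV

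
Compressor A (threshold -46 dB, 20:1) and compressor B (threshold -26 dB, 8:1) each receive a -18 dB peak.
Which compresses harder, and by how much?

A, by 19.6 dB

A: GR = 28 − 28/20 = 26.6 dB.
B: GR = 8 − 8/8 = 7 dB.
Difference: 19.6 dB in favour of A.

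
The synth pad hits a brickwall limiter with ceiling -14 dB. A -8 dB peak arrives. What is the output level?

-14 dB

The limiter clamps the peak to its -14 dB ceiling.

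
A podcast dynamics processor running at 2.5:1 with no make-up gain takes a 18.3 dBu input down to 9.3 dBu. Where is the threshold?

Gain reduction = 18.3 − 9.3 = 9 dB; output overshoot = GR / (R − 1) = 9 / 1.5 = 6 dB.
Threshold = output − output overshoot = 9.3 − 6 = 3.3 dBu.

3.3 dBu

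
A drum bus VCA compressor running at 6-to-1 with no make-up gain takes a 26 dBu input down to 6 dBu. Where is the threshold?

Input is 24 dB above T (since output overshoot × R = input overshoot: (6 − T)·6 = 26 − T gives T = 2 dBu).
Check: 2 + (26 − 2)/6 = 2 + 4 = 6 dBu. ✓

2 dBu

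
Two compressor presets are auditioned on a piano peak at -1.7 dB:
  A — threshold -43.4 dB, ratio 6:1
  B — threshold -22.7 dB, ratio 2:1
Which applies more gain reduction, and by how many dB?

A, by 24.25 dB

A: overshoot 41.7 dB → output overshoot 6.95 dB → GR 34.75 dB.
B: overshoot 21 dB → output overshoot 10.5 dB → GR 10.5 dB.
A applies 24.25 dB more gain reduction.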